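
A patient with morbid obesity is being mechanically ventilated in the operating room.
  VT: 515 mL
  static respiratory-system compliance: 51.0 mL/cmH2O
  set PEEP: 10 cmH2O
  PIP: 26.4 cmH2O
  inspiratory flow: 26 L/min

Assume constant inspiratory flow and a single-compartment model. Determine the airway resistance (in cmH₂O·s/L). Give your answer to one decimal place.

Flow: 26 L/min ÷ 60 = 0.4333 L/s.
Equation of motion (constant flow): PIP = Vt/C + R·V̇ + PEEP.
R·V̇ = PIP − Vt/C − PEEP = 26.4 − 515/51.0 − 10 = 26.4 − 10.098 − 10 = 6.302 cmH2O.
R = 6.302 / 0.4333 = 14.544 cmH2O·s/L.

14.5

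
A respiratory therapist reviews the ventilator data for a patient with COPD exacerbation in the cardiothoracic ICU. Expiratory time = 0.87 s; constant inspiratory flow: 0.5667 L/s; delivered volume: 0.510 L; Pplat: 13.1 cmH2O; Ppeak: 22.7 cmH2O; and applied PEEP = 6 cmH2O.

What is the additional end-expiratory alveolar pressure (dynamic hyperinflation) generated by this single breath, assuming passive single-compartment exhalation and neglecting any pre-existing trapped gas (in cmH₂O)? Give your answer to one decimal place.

3.5

R = (PIP − Pplat)/V̇ = (22.7 − 13.1) / 0.5667 = 9.6/0.5667 = 16.94 cmH2O·s/L.
C = Vt/(Pplat − PEEP) = 510.0 / (13.1 − 6) = 510.0/7.1 = 71.831 mL/cmH2O.
τ = R × C = 16.94 × 0.07183 L/cmH2O = 1.217 s.
Fraction remaining = e^(−Te/τ) = e^(−0.87/1.217) = 0.4893; trapped volume = 510.0 × 0.4893 = 249.54 mL.
Additional alveolar pressure from trapping ≈ V_trapped / C = 249.54 / 71.831 = 3.474 cmH2O.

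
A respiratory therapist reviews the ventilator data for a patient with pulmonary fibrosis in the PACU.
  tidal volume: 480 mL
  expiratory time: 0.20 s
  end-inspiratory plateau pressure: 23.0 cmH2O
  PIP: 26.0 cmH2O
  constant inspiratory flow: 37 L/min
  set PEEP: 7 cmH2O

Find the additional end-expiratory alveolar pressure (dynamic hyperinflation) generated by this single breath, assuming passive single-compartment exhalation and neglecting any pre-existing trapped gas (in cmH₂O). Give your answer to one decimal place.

4.1

Flow: 37 L/min ÷ 60 = 0.6167 L/s.
R = (PIP − Pplat)/V̇ = (26.0 − 23.0) / 0.6167 = 3.0/0.6167 = 4.865 cmH2O·s/L.
C = Vt/(Pplat − PEEP) = 480.0 / (23.0 − 7) = 480.0/16.0 = 30.0 mL/cmH2O.
τ = R × C = 4.865 × 0.03 L/cmH2O = 0.146 s.
Fraction remaining = e^(−Te/τ) = e^(−0.20/0.146) = 0.2541; trapped volume = 480.0 × 0.2541 = 121.97 mL.
Additional alveolar pressure from trapping ≈ V_trapped / C = 121.97 / 30.0 = 4.066 cmH2O.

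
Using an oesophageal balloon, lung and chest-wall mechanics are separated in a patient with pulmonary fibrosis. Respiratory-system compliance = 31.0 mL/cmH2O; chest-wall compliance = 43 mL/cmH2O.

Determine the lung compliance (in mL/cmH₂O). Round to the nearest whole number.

1/CL = 1/Crs − 1/Ccw.
1/CL = 1/31.0 − 1/43 = 0.009002.
CL = 111.09 mL/cmH2O.

111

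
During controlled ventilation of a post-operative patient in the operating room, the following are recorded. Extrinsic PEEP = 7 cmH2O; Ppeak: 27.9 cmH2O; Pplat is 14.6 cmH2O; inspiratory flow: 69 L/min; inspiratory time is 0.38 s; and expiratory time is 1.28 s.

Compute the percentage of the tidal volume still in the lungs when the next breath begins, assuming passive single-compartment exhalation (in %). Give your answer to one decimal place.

Flow: 69 L/min ÷ 60 = 1.15 L/s.
Vt = flow × Ti = 1.15 L/s × 0.38 s × 1000 mL/L = 437.0 mL.
R = (PIP − Pplat)/V̇ = (27.9 − 14.6) / 1.15 = 13.3/1.15 = 11.565 cmH2O·s/L.
C = Vt/(Pplat − PEEP) = 437.0 / (14.6 − 7) = 437.0/7.6 = 57.5 mL/cmH2O.
τ = R × C = 11.565 × 0.0575 L/cmH2O = 0.665 s.
Fraction remaining at end-expiration = e^(−Te/τ) = e^(−1.28/0.665) = 0.1459 → 14.59%.

14.6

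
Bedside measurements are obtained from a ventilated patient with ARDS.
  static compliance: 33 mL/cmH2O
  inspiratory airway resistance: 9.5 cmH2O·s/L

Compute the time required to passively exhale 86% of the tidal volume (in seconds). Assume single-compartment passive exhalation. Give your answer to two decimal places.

τ = R × C = 9.5 × 33 mL/cmH2O = 9.5 × 0.033 L/cmH2O = 0.3135 s.
Exhaled fraction f = 1 − e^(−t/τ) → t = −τ·ln(1 − f) = −0.3135·ln(0.14) = 0.6164 s.

0.62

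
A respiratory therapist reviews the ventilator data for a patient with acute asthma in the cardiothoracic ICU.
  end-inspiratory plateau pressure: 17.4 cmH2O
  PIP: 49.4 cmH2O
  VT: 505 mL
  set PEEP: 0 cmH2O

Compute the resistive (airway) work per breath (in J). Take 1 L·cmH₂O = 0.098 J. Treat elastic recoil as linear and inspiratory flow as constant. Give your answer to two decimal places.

With constant inspiratory flow the resistive pressure is constant at PIP − Pplat = 49.4 − 17.4 = 32.0 cmH2O, so resistive work = 32.0 × 0.505 = 16.16 L·cmH2O.
× 0.098 J/(L·cmH2O) → 1.584 J.

1.58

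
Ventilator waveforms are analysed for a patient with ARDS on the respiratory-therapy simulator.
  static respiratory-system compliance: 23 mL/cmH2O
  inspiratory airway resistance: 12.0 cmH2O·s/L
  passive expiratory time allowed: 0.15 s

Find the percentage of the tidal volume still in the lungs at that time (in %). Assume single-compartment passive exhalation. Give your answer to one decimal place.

τ = R × C = 12.0 × 23 mL/cmH2O = 12.0 × 0.023 L/cmH2O = 0.276 s.
Passive exhalation: V(t)/V₀ = e^(−t/τ) = e^(−0.15/0.276) = 0.5807.
Fraction remaining = 0.5807 → 58.07%.

58.1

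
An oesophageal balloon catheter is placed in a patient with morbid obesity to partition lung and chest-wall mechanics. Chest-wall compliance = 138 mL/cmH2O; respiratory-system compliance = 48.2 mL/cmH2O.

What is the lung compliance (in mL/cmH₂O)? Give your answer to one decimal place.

1/CL = 1/Crs − 1/Ccw.
1/CL = 1/48.2 − 1/138 = 0.0135.
CL = 74.074 mL/cmH2O.

74.1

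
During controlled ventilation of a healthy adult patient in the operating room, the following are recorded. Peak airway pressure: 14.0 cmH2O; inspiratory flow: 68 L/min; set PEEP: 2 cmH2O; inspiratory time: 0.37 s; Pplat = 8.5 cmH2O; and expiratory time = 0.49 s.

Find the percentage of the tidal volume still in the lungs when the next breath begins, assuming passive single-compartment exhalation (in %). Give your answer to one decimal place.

20.9

Flow: 68 L/min ÷ 60 = 1.1333 L/s.
Vt = flow × Ti = 1.1333 L/s × 0.37 s × 1000 mL/L = 419.32 mL.
R = (PIP − Pplat)/V̇ = (14.0 − 8.5) / 1.1333 = 5.5/1.1333 = 4.853 cmH2O·s/L.
C = Vt/(Pplat − PEEP) = 419.32 / (8.5 − 2) = 419.32/6.5 = 64.511 mL/cmH2O.
τ = R × C = 4.853 × 0.06451 L/cmH2O = 0.3131 s.
Fraction remaining at end-expiration = e^(−Te/τ) = e^(−0.49/0.3131) = 0.2091 → 20.91%.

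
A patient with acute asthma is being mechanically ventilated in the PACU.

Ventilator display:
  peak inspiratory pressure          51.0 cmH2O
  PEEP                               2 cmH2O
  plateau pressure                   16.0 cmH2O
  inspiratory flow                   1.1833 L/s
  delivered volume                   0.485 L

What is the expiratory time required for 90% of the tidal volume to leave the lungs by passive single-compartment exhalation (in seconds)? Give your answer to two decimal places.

2.36

R = (PIP − Pplat)/V̇ = (51.0 − 16.0) / 1.1833 = 35.0/1.1833 = 29.578 cmH2O·s/L.
C = Vt/(Pplat − PEEP) = 485.0 / (16.0 − 2) = 485.0/14.0 = 34.643 mL/cmH2O.
τ = R × C = 29.578 × 0.03464 L/cmH2O = 1.025 s.
t = −τ·ln(1 − 0.90) = −1.025·ln(0.1) = 2.36 s.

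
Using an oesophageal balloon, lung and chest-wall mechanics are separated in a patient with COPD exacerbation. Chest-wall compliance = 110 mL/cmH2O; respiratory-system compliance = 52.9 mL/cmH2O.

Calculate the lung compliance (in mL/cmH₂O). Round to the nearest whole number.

1/CL = 1/Crs − 1/Ccw.
1/CL = 1/52.9 − 1/110 = 0.009813.
CL = 101.91 mL/cmH2O.

102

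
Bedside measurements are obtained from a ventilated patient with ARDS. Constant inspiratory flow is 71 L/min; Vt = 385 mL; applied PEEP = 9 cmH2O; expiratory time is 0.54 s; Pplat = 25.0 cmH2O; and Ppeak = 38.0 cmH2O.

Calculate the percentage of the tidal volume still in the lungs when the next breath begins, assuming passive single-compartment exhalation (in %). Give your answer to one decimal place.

13.0

Flow: 71 L/min ÷ 60 = 1.1833 L/s.
R = (PIP − Pplat)/V̇ = (38.0 − 25.0) / 1.1833 = 13.0/1.1833 = 10.986 cmH2O·s/L.
C = Vt/(Pplat − PEEP) = 385.0 / (25.0 − 9) = 385.0/16.0 = 24.063 mL/cmH2O.
τ = R × C = 10.986 × 0.02406 L/cmH2O = 0.2643 s.
Fraction remaining at end-expiration = e^(−Te/τ) = e^(−0.54/0.2643) = 0.1296 → 12.96%.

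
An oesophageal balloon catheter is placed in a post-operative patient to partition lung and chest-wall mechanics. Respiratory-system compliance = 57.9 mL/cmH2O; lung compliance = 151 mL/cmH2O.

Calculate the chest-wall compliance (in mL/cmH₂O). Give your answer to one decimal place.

93.9

1/Ccw = 1/Crs − 1/CL.
1/Ccw = 1/57.9 − 1/151 = 0.01065.
Ccw = 93.897 mL/cmH2O.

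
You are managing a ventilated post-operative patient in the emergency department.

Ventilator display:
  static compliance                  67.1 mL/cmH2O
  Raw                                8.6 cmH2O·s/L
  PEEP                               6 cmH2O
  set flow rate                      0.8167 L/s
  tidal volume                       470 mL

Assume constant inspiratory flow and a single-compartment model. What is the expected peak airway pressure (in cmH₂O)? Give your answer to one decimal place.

Equation of motion (constant flow): PIP = Vt/C + R·V̇ + PEEP.
PIP = 470/67.1 + 8.6×0.8167 + 6 = 7.004 + 7.024 + 6 = 20.028 cmH2O.

20.0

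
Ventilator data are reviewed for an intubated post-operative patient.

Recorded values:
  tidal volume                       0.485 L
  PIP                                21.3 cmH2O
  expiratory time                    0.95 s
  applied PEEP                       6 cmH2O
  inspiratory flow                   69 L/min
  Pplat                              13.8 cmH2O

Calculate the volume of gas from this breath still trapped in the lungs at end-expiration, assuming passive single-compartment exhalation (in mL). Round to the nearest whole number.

47

Flow: 69 L/min ÷ 60 = 1.15 L/s.
R = (PIP − Pplat)/V̇ = (21.3 − 13.8) / 1.15 = 7.5/1.15 = 6.522 cmH2O·s/L.
C = Vt/(Pplat − PEEP) = 485.0 / (13.8 − 6) = 485.0/7.8 = 62.179 mL/cmH2O.
τ = R × C = 6.522 × 0.06218 L/cmH2O = 0.4055 s.
Fraction remaining = e^(−Te/τ) = e^(−0.95/0.4055) = 0.09606.
Trapped volume = 485.0 × 0.09606 = 46.589 mL.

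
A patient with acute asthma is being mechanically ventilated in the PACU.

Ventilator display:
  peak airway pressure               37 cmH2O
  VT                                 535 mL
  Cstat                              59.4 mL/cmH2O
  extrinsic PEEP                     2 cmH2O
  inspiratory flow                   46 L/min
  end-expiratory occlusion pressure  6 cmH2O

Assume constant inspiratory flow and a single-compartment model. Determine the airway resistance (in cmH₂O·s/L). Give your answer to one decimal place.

Flow: 46 L/min ÷ 60 = 0.7667 L/s.
Total PEEP = 6 cmH2O (set 2 + intrinsic 4); this is the baseline alveolar pressure.
Equation of motion (constant flow): PIP = Vt/C + R·V̇ + PEEP.
R·V̇ = PIP − Vt/C − PEEP = 37 − 535/59.4 − 6 = 37 − 9.007 − 6 = 21.993 cmH2O.
R = 21.993 / 0.7667 = 28.685 cmH2O·s/L.

28.7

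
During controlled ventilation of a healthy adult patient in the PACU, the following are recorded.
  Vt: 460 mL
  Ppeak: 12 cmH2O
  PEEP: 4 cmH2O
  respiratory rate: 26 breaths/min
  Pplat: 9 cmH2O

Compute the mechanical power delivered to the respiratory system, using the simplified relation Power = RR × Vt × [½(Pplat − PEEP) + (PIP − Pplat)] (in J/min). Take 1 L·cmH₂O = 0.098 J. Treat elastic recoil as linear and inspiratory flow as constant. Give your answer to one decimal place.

6.4

Per-breath work = Vt × [½(Pplat−PEEP) + (PIP−Pplat)] = 0.460 × [0.5×5.0 + 3.0] = 0.460 × 5.5 = 2.53 L·cmH2O.
Power = 26 × 2.53 = 65.78 L·cmH2O/min.
× 0.098 J/(L·cmH2O) → 6.446 J/min.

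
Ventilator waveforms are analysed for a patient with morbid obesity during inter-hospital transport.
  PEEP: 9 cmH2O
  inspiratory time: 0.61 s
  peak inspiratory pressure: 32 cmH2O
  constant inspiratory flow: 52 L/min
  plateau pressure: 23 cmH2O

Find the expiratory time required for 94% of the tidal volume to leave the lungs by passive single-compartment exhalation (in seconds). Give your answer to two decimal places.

Flow: 52 L/min ÷ 60 = 0.8667 L/s.
Vt = flow × Ti = 0.8667 L/s × 0.61 s × 1000 mL/L = 528.69 mL.
R = (PIP − Pplat)/V̇ = (32 − 23) / 0.8667 = 9.0/0.8667 = 10.384 cmH2O·s/L.
C = Vt/(Pplat − PEEP) = 528.69 / (23 − 9) = 528.69/14.0 = 37.764 mL/cmH2O.
τ = R × C = 10.384 × 0.03776 L/cmH2O = 0.3921 s.
t = −τ·ln(1 − 0.94) = −0.3921·ln(0.06) = 1.103 s.

1.10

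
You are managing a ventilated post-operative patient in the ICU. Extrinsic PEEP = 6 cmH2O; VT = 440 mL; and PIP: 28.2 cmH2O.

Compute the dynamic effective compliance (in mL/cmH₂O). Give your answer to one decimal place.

19.8

Dynamic compliance = Vt / (PIP − PEEP) = 440 / (28.2 − 6) = 440 / 22.2 = 19.82 mL/cmH2O.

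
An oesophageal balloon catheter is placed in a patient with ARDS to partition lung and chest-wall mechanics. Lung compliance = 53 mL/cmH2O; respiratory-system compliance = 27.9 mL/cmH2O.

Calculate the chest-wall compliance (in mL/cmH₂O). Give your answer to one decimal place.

58.9

1/Ccw = 1/Crs − 1/CL.
1/Ccw = 1/27.9 − 1/53 = 0.01697.
Ccw = 58.928 mL/cmH2O.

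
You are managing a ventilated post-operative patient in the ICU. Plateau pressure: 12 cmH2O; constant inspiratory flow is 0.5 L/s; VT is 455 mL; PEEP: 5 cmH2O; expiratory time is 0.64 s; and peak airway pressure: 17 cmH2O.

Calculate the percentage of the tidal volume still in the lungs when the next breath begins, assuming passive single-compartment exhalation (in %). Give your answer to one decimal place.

R = (PIP − Pplat)/V̇ = (17 − 12) / 0.5 = 5.0/0.5 = 10.0 cmH2O·s/L.
C = Vt/(Pplat − PEEP) = 455.0 / (12 − 5) = 455.0/7.0 = 65.0 mL/cmH2O.
τ = R × C = 10.0 × 0.065 L/cmH2O = 0.65 s.
Fraction remaining at end-expiration = e^(−Te/τ) = e^(−0.64/0.65) = 0.3736 → 37.36%.

37.4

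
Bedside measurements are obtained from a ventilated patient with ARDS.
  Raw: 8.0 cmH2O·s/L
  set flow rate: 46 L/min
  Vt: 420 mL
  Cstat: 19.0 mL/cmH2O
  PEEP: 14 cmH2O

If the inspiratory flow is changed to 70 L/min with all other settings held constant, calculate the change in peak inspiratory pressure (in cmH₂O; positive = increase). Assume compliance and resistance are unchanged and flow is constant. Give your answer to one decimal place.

3.2

Flow: 46 L/min ÷ 60 = 0.7667 L/s.
New flow: 70 L/min ÷ 60 = 1.1667 L/s.
PIP = Vt/C + R·V̇ + PEEP (constant-flow equation of motion).
Only the resistive term changes: ΔPIP = R × ΔV̇ = 8.0 × (1.1667 − 0.7667) = 8.0 × 0.4 = 3.2 cmH2O.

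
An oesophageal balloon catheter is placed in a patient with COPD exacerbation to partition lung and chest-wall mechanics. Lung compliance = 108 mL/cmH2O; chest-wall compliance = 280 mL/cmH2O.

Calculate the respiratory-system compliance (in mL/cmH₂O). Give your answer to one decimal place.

Lung and chest wall are elastances in series: 1/Crs = 1/CL + 1/Ccw.
1/Crs = 1/108 + 1/280 = 0.01283.
Crs = 77.942 mL/cmH2O.

77.9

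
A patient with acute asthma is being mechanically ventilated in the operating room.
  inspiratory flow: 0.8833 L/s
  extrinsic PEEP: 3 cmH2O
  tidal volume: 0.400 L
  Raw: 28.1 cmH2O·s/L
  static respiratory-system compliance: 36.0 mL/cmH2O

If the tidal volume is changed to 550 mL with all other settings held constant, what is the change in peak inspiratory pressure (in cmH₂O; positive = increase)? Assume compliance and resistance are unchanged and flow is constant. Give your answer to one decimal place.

4.2

PIP = Vt/C + R·V̇ + PEEP (constant-flow equation of motion).
Only the elastic term changes: ΔPIP = ΔVt / C = (550 − 400) / 36.0 = 4.167 cmH2O.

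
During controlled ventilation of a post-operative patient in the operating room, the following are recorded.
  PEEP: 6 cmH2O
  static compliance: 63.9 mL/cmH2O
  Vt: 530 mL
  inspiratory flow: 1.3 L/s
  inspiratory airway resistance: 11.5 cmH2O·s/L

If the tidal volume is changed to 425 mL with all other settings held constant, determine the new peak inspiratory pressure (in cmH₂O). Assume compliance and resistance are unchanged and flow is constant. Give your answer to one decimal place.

27.6

PIP = Vt/C + R·V̇ + PEEP (constant-flow equation of motion).
Only the elastic term changes: ΔPIP = ΔVt / C = (425 − 530) / 63.9 = -1.643 cmH2O.
Original PIP = 530/63.9 + 11.5×1.3 + 6 = 29.244 cmH2O; new PIP = 29.244 + (-1.643) = 27.601 cmH2O.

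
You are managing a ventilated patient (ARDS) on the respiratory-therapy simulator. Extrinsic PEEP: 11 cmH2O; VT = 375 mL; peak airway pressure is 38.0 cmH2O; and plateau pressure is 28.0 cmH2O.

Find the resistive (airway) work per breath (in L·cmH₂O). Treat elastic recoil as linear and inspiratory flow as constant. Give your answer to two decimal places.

With constant inspiratory flow the resistive pressure is constant at PIP − Pplat = 38.0 − 28.0 = 10.0 cmH2O, so resistive work = 10.0 × 0.375 = 3.75 L·cmH2O.

3.75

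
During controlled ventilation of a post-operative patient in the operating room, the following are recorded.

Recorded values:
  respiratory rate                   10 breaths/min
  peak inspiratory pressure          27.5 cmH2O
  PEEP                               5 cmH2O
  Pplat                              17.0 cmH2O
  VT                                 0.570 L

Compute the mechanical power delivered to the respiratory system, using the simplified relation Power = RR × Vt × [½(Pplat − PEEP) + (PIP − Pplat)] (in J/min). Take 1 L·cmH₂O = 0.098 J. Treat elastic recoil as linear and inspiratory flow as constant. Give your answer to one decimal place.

Per-breath work = Vt × [½(Pplat−PEEP) + (PIP−Pplat)] = 0.570 × [0.5×12.0 + 10.5] = 0.570 × 16.5 = 9.405 L·cmH2O.
Power = 10 × 9.405 = 94.05 L·cmH2O/min.
× 0.098 J/(L·cmH2O) → 9.217 J/min.

9.2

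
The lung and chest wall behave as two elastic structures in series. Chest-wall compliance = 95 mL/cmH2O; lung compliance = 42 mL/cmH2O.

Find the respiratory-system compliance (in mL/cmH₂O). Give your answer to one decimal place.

29.1

Lung and chest wall are elastances in series: 1/Crs = 1/CL + 1/Ccw.
1/Crs = 1/42 + 1/95 = 0.03434.
Crs = 29.121 mL/cmH2O.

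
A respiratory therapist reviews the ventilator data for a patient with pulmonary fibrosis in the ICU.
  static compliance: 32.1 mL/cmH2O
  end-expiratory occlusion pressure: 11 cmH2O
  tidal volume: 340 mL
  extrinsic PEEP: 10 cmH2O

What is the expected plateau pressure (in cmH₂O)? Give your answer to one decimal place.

End-expiratory occlusion gives total PEEP = 11 cmH2O (intrinsic PEEP = 11 − 10 = 1). Use total PEEP for the elastic gradient.
Pplat = PEEPtotal + Vt / Cstat = 11 + 340 / 32.1 = 11 + 10.592 = 21.592 cmH2O.

21.6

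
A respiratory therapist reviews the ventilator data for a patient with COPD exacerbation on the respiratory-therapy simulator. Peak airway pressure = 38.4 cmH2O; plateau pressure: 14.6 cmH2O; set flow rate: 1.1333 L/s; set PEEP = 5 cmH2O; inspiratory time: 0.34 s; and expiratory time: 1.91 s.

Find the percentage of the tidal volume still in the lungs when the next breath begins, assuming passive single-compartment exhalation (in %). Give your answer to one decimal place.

Vt = flow × Ti = 1.1333 L/s × 0.34 s × 1000 mL/L = 385.32 mL.
R = (PIP − Pplat)/V̇ = (38.4 − 14.6) / 1.1333 = 23.8/1.1333 = 21.001 cmH2O·s/L.
C = Vt/(Pplat − PEEP) = 385.32 / (14.6 − 5) = 385.32/9.6 = 40.138 mL/cmH2O.
τ = R × C = 21.001 × 0.04014 L/cmH2O = 0.843 s.
Fraction remaining at end-expiration = e^(−Te/τ) = e^(−1.91/0.843) = 0.1038 → 10.38%.

10.4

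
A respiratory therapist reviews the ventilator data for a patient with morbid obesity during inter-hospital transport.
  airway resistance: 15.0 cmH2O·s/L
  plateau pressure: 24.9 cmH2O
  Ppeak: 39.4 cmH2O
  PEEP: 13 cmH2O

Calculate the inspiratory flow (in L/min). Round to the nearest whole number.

58

flow = (PIP − Pplat) / Raw = (39.4 − 24.9) / 15.0 = 0.9667 L/s × 60 = 58.002 L/min.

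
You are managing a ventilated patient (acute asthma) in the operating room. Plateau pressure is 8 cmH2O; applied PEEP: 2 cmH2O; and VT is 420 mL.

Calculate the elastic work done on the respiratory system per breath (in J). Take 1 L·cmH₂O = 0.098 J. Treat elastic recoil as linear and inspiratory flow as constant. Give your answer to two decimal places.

0.12

Elastic work ≈ ½ × (Pplat − PEEP) × Vt = 0.5 × (8 − 2) × 0.420 L = 0.5 × 6.0 × 0.420 = 1.26 L·cmH2O.
× 0.098 J/(L·cmH2O) → 0.1235 J.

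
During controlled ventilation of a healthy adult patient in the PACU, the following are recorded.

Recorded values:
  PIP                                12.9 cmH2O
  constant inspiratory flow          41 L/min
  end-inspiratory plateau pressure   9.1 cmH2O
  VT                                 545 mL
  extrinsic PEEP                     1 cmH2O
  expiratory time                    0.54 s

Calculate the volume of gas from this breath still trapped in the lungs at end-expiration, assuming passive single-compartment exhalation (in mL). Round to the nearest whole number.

129

Flow: 41 L/min ÷ 60 = 0.6833 L/s.
R = (PIP − Pplat)/V̇ = (12.9 − 9.1) / 0.6833 = 3.8/0.6833 = 5.561 cmH2O·s/L.
C = Vt/(Pplat − PEEP) = 545.0 / (9.1 − 1) = 545.0/8.1 = 67.284 mL/cmH2O.
τ = R × C = 5.561 × 0.06728 L/cmH2O = 0.3741 s.
Fraction remaining = e^(−Te/τ) = e^(−0.54/0.3741) = 0.2361.
Trapped volume = 545.0 × 0.2361 = 128.67 mL.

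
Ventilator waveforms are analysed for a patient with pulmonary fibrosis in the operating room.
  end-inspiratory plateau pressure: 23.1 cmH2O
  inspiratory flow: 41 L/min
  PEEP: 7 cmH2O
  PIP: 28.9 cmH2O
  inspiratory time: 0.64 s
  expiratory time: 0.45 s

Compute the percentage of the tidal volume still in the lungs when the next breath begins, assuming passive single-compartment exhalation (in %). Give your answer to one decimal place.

Flow: 41 L/min ÷ 60 = 0.6833 L/s.
Vt = flow × Ti = 0.6833 L/s × 0.64 s × 1000 mL/L = 437.31 mL.
R = (PIP − Pplat)/V̇ = (28.9 − 23.1) / 0.6833 = 5.8/0.6833 = 8.488 cmH2O·s/L.
C = Vt/(Pplat − PEEP) = 437.31 / (23.1 − 7) = 437.31/16.1 = 27.162 mL/cmH2O.
τ = R × C = 8.488 × 0.02716 L/cmH2O = 0.2305 s.
Fraction remaining at end-expiration = e^(−Te/τ) = e^(−0.45/0.2305) = 0.142 → 14.2%.

14.2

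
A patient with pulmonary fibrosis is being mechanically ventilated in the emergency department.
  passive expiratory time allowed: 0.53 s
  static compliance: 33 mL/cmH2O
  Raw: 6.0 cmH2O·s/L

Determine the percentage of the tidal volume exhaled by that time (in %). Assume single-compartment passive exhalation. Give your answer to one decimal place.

93.1

τ = R × C = 6.0 × 33 mL/cmH2O = 6.0 × 0.033 L/cmH2O = 0.198 s.
Passive exhalation: V(t)/V₀ = e^(−t/τ) = e^(−0.53/0.198) = 0.06879.
Fraction exhaled = 1 − 0.06879 = 0.9312 → 93.12%.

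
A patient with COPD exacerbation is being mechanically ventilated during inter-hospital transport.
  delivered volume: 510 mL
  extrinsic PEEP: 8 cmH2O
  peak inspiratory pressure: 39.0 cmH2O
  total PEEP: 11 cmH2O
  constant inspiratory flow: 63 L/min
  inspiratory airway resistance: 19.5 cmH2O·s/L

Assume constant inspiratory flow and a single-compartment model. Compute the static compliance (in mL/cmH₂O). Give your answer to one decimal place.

67.8

Flow: 63 L/min ÷ 60 = 1.05 L/s.
Total PEEP = 11 cmH2O (set 8 + intrinsic 3); this is the baseline alveolar pressure.
Equation of motion (constant flow): PIP = Vt/C + R·V̇ + PEEP.
Vt/C = PIP − R·V̇ − PEEP = 39.0 − 19.5×1.05 − 11 = 39.0 − 20.475 − 11 = 7.525 cmH2O.
C = Vt / 7.525 = 510 / 7.525 = 67.774 mL/cmH2O.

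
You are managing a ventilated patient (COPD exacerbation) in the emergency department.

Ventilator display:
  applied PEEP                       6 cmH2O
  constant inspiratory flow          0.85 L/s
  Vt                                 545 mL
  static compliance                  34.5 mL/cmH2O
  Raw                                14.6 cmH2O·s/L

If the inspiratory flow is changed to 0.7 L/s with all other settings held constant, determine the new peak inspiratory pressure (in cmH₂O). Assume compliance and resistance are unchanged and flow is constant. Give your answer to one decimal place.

32.0

PIP = Vt/C + R·V̇ + PEEP (constant-flow equation of motion).
Only the resistive term changes: ΔPIP = R × ΔV̇ = 14.6 × (0.7 − 0.85) = 14.6 × -0.15 = -2.19 cmH2O.
Original PIP = 545/34.5 + 14.6×0.85 + 6 = 34.207 cmH2O; new PIP = 34.207 + (-2.19) = 32.017 cmH2O.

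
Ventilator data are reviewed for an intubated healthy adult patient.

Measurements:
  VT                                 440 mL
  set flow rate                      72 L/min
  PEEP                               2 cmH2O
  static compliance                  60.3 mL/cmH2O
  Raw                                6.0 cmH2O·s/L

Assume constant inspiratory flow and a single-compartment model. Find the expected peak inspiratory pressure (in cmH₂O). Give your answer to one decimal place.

16.5

Flow: 72 L/min ÷ 60 = 1.2 L/s.
Equation of motion (constant flow): PIP = Vt/C + R·V̇ + PEEP.
PIP = 440/60.3 + 6.0×1.2 + 2 = 7.297 + 7.2 + 2 = 16.497 cmH2O.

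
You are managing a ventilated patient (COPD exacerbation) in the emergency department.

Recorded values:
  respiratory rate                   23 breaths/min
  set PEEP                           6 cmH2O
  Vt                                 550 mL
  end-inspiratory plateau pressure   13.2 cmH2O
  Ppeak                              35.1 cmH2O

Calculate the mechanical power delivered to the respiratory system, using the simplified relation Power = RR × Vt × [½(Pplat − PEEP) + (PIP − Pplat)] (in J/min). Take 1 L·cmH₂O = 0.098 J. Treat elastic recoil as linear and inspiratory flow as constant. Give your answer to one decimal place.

31.6

Per-breath work = Vt × [½(Pplat−PEEP) + (PIP−Pplat)] = 0.550 × [0.5×7.2 + 21.9] = 0.550 × 25.5 = 14.025 L·cmH2O.
Power = 23 × 14.025 = 322.58 L·cmH2O/min.
× 0.098 J/(L·cmH2O) → 31.613 J/min.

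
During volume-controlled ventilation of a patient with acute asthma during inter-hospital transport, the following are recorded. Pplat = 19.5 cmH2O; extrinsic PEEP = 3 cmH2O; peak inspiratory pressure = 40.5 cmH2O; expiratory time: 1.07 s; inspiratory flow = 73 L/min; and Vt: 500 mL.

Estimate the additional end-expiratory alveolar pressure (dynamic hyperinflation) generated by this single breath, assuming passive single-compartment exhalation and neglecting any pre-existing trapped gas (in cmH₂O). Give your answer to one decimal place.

Flow: 73 L/min ÷ 60 = 1.2167 L/s.
R = (PIP − Pplat)/V̇ = (40.5 − 19.5) / 1.2167 = 21.0/1.2167 = 17.26 cmH2O·s/L.
C = Vt/(Pplat − PEEP) = 500.0 / (19.5 − 3) = 500.0/16.5 = 30.303 mL/cmH2O.
τ = R × C = 17.26 × 0.0303 L/cmH2O = 0.523 s.
Fraction remaining = e^(−Te/τ) = e^(−1.07/0.523) = 0.1293; trapped volume = 500.0 × 0.1293 = 64.65 mL.
Additional alveolar pressure from trapping ≈ V_trapped / C = 64.65 / 30.303 = 2.133 cmH2O.

2.1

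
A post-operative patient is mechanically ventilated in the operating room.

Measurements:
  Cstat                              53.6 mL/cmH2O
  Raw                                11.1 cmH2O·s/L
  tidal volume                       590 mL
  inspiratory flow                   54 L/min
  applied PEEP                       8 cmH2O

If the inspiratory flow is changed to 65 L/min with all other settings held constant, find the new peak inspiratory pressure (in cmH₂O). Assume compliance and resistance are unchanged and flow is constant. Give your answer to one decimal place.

Flow: 54 L/min ÷ 60 = 0.9 L/s.
New flow: 65 L/min ÷ 60 = 1.0833 L/s.
PIP = Vt/C + R·V̇ + PEEP (constant-flow equation of motion).
Only the resistive term changes: ΔPIP = R × ΔV̇ = 11.1 × (1.0833 − 0.9) = 11.1 × 0.1833 = 2.035 cmH2O.
Original PIP = 590/53.6 + 11.1×0.9 + 8 = 28.997 cmH2O; new PIP = 28.997 + (2.035) = 31.032 cmH2O.

31.0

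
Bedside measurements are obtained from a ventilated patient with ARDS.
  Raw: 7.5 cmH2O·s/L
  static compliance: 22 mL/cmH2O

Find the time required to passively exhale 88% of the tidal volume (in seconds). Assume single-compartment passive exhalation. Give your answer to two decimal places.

0.35

τ = R × C = 7.5 × 22 mL/cmH2O = 7.5 × 0.022 L/cmH2O = 0.165 s.
Exhaled fraction f = 1 − e^(−t/τ) → t = −τ·ln(1 − f) = −0.165·ln(0.12) = 0.3498 s.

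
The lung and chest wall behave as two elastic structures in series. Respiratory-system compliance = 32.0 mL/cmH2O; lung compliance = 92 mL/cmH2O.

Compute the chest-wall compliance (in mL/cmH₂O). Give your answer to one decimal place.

1/Ccw = 1/Crs − 1/CL.
1/Ccw = 1/32.0 − 1/92 = 0.02038.
Ccw = 49.068 mL/cmH2O.

49.1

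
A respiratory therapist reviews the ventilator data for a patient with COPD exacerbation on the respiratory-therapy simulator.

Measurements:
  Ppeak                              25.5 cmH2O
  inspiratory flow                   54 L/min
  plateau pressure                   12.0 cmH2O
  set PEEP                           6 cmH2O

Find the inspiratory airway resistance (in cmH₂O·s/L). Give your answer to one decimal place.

Flow: 54 L/min ÷ 60 = 0.9 L/s.
Raw = (PIP − Pplat) / flow = (25.5 − 12.0) / 0.9 = 13.5 / 0.9 = 15.0 cmH2O·s/L.

15.0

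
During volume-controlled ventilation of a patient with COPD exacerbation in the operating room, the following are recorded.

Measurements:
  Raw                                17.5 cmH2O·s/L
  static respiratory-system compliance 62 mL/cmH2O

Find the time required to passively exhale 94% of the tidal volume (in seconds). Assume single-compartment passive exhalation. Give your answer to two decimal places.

3.05

τ = R × C = 17.5 × 62 mL/cmH2O = 17.5 × 0.062 L/cmH2O = 1.085 s.
Exhaled fraction f = 1 − e^(−t/τ) → t = −τ·ln(1 − f) = −1.085·ln(0.06) = 3.053 s.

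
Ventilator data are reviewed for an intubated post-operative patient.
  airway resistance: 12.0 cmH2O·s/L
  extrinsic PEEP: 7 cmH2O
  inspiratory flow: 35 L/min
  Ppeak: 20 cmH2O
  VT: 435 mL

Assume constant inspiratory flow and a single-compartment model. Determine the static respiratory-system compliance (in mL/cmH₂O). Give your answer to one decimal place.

72.5

Flow: 35 L/min ÷ 60 = 0.5833 L/s.
Equation of motion (constant flow): PIP = Vt/C + R·V̇ + PEEP.
Vt/C = PIP − R·V̇ − PEEP = 20 − 12.0×0.5833 − 7 = 20 − 7.0 − 7 = 6.0 cmH2O.
C = Vt / 6.0 = 435 / 6.0 = 72.5 mL/cmH2O.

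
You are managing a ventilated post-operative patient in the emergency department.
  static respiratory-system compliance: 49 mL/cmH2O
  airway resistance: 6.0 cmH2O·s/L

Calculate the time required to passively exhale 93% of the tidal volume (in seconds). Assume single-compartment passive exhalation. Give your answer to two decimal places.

τ = R × C = 6.0 × 49 mL/cmH2O = 6.0 × 0.049 L/cmH2O = 0.294 s.
Exhaled fraction f = 1 − e^(−t/τ) → t = −τ·ln(1 − f) = −0.294·ln(0.07) = 0.7818 s.

0.78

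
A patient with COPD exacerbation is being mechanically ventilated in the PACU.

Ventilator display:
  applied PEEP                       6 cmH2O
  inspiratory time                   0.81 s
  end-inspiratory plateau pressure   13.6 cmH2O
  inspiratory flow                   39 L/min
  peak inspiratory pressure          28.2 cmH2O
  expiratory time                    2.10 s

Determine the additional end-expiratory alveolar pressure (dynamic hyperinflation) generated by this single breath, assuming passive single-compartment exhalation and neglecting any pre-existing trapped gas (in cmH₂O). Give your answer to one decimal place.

Flow: 39 L/min ÷ 60 = 0.65 L/s.
Vt = flow × Ti = 0.65 L/s × 0.81 s × 1000 mL/L = 526.5 mL.
R = (PIP − Pplat)/V̇ = (28.2 − 13.6) / 0.65 = 14.6/0.65 = 22.462 cmH2O·s/L.
C = Vt/(Pplat − PEEP) = 526.5 / (13.6 − 6) = 526.5/7.6 = 69.276 mL/cmH2O.
τ = R × C = 22.462 × 0.06928 L/cmH2O = 1.556 s.
Fraction remaining = e^(−Te/τ) = e^(−2.10/1.556) = 0.2593; trapped volume = 526.5 × 0.2593 = 136.52 mL.
Additional alveolar pressure from trapping ≈ V_trapped / C = 136.52 / 69.276 = 1.971 cmH2O.

2.0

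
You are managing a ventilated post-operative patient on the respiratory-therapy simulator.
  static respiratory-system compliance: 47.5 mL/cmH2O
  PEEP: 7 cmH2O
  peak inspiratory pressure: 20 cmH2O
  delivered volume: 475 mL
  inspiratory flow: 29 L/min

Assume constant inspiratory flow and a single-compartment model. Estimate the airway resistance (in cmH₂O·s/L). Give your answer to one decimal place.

6.2

Flow: 29 L/min ÷ 60 = 0.4833 L/s.
Equation of motion (constant flow): PIP = Vt/C + R·V̇ + PEEP.
R·V̇ = PIP − Vt/C − PEEP = 20 − 475/47.5 − 7 = 20 − 10.0 − 7 = 3.0 cmH2O.
R = 3.0 / 0.4833 = 6.207 cmH2O·s/L.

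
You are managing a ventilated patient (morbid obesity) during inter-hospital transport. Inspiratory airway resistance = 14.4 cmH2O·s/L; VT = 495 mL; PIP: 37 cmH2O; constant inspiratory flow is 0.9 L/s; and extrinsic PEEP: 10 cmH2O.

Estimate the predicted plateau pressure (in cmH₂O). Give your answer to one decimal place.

Pplat = PIP − Raw × flow = 37 − 14.4 × 0.9 = 37 − 12.96 = 24.04 cmH2O.

24.0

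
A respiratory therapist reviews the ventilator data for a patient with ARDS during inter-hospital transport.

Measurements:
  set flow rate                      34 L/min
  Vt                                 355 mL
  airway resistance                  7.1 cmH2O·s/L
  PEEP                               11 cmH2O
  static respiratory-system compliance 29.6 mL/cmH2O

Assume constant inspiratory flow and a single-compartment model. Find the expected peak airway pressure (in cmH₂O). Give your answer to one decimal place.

Flow: 34 L/min ÷ 60 = 0.5667 L/s.
Equation of motion (constant flow): PIP = Vt/C + R·V̇ + PEEP.
PIP = 355/29.6 + 7.1×0.5667 + 11 = 11.993 + 4.024 + 11 = 27.017 cmH2O.

27.0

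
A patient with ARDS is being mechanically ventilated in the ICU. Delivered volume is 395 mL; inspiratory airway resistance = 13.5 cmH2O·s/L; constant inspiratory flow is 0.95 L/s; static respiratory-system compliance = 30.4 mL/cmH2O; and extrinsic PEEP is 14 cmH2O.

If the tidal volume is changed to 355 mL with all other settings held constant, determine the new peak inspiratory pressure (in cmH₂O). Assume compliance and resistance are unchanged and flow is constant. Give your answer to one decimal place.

PIP = Vt/C + R·V̇ + PEEP (constant-flow equation of motion).
Only the elastic term changes: ΔPIP = ΔVt / C = (355 − 395) / 30.4 = -1.316 cmH2O.
Original PIP = 395/30.4 + 13.5×0.95 + 14 = 39.818 cmH2O; new PIP = 39.818 + (-1.316) = 38.502 cmH2O.

38.5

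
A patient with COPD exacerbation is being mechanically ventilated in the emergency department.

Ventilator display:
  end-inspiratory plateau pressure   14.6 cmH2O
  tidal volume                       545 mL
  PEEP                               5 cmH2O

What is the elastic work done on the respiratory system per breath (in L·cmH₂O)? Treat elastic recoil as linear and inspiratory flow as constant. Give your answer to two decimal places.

2.62

Elastic work ≈ ½ × (Pplat − PEEP) × Vt = 0.5 × (14.6 − 5) × 0.545 L = 0.5 × 9.6 × 0.545 = 2.616 L·cmH2O.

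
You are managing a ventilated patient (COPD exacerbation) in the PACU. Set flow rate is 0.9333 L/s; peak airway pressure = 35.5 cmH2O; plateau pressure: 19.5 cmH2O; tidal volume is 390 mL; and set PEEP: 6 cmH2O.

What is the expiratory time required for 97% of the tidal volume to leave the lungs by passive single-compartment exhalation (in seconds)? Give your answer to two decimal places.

R = (PIP − Pplat)/V̇ = (35.5 − 19.5) / 0.9333 = 16.0/0.9333 = 17.143 cmH2O·s/L.
C = Vt/(Pplat − PEEP) = 390.0 / (19.5 − 6) = 390.0/13.5 = 28.889 mL/cmH2O.
τ = R × C = 17.143 × 0.02889 L/cmH2O = 0.4953 s.
t = −τ·ln(1 − 0.97) = −0.4953·ln(0.03) = 1.737 s.

1.74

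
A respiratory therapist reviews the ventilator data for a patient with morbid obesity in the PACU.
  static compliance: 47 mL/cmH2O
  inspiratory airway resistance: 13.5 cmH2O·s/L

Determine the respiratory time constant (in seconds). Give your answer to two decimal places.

τ = R × C = 13.5 × 47 mL/cmH2O = 13.5 × 0.047 L/cmH2O = 0.6345 s.

0.63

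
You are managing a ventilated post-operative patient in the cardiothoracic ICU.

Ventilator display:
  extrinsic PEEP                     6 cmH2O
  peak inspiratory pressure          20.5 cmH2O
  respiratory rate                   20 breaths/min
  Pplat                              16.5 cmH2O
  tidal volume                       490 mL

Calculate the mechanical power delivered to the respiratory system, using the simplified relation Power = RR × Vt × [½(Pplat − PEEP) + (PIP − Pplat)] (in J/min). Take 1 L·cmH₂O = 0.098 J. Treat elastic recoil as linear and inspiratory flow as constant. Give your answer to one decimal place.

8.9

Per-breath work = Vt × [½(Pplat−PEEP) + (PIP−Pplat)] = 0.490 × [0.5×10.5 + 4.0] = 0.490 × 9.25 = 4.533 L·cmH2O.
Power = 20 × 4.533 = 90.66 L·cmH2O/min.
× 0.098 J/(L·cmH2O) → 8.885 J/min.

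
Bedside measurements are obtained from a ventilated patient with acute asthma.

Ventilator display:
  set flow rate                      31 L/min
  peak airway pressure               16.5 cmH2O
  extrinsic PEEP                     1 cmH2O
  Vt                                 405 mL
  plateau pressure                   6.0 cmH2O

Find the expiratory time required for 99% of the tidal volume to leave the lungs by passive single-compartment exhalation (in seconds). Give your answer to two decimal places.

7.58

Flow: 31 L/min ÷ 60 = 0.5167 L/s.
R = (PIP − Pplat)/V̇ = (16.5 − 6.0) / 0.5167 = 10.5/0.5167 = 20.321 cmH2O·s/L.
C = Vt/(Pplat − PEEP) = 405.0 / (6.0 − 1) = 405.0/5.0 = 81.0 mL/cmH2O.
τ = R × C = 20.321 × 0.081 L/cmH2O = 1.646 s.
t = −τ·ln(1 − 0.99) = −1.646·ln(0.01) = 7.58 s.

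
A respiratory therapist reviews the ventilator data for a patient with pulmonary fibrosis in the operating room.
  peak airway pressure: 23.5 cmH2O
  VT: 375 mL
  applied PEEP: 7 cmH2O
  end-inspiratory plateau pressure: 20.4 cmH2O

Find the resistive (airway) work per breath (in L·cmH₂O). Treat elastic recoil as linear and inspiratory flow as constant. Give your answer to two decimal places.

With constant inspiratory flow the resistive pressure is constant at PIP − Pplat = 23.5 − 20.4 = 3.1 cmH2O, so resistive work = 3.1 × 0.375 = 1.163 L·cmH2O.

1.16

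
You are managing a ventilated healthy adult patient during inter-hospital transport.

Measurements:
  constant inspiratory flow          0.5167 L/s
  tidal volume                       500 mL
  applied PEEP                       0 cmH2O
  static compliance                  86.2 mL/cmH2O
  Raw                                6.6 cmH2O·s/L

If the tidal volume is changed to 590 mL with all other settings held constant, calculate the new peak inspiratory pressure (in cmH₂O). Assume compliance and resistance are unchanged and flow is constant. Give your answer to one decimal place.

PIP = Vt/C + R·V̇ + PEEP (constant-flow equation of motion).
Only the elastic term changes: ΔPIP = ΔVt / C = (590 − 500) / 86.2 = 1.044 cmH2O.
Original PIP = 500/86.2 + 6.6×0.5167 + 0 = 9.211 cmH2O; new PIP = 9.211 + (1.044) = 10.255 cmH2O.

10.3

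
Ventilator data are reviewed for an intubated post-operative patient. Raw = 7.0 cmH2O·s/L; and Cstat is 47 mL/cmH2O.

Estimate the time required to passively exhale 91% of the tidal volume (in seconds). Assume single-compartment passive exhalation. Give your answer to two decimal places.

0.79

τ = R × C = 7.0 × 47 mL/cmH2O = 7.0 × 0.047 L/cmH2O = 0.329 s.
Exhaled fraction f = 1 − e^(−t/τ) → t = −τ·ln(1 − f) = −0.329·ln(0.09) = 0.7922 s.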